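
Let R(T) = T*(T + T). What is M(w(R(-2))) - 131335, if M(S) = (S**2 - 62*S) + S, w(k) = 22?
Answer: -132193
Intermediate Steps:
R(T) = 2*T**2 (R(T) = T*(2*T) = 2*T**2)
M(S) = S**2 - 61*S
M(w(R(-2))) - 131335 = 22*(-61 + 22) - 131335 = 22*(-39) - 131335 = -858 - 131335 = -132193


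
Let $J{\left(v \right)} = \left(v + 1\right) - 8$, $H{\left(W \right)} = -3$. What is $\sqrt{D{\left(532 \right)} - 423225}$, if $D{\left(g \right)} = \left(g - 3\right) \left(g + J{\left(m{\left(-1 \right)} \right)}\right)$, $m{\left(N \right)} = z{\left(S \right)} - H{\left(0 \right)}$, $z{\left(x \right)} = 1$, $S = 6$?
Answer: $2 i \sqrt{35846} \approx 378.66 i$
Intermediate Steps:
$m{\left(N \right)} = 4$ ($m{\left(N \right)} = 1 - -3 = 1 + 3 = 4$)
$J{\left(v \right)} = -7 + v$ ($J{\left(v \right)} = \left(1 + v\right) - 8 = -7 + v$)
$D{\left(g \right)} = \left(-3 + g\right)^{2}$ ($D{\left(g \right)} = \left(g - 3\right) \left(g + \left(-7 + 4\right)\right) = \left(-3 + g\right) \left(g - 3\right) = \left(-3 + g\right) \left(-3 + g\right) = \left(-3 + g\right)^{2}$)
$\sqrt{D{\left(532 \right)} - 423225} = \sqrt{\left(9 + 532^{2} - 3192\right) - 423225} = \sqrt{\left(9 + 283024 - 3192\right) - 423225} = \sqrt{279841 - 423225} = \sqrt{-143384} = 2 i \sqrt{35846}$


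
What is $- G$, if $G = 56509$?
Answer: $-56509$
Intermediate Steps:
$- G = \left(-1\right) 56509 = -56509$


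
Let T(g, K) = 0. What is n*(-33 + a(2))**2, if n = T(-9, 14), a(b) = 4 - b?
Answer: 0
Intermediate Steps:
n = 0
n*(-33 + a(2))**2 = 0*(-33 + (4 - 1*2))**2 = 0*(-33 + (4 - 2))**2 = 0*(-33 + 2)**2 = 0*(-31)**2 = 0*961 = 0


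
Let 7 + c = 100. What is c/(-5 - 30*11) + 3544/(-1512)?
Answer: -165982/63315 ≈ -2.6215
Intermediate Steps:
c = 93 (c = -7 + 100 = 93)
c/(-5 - 30*11) + 3544/(-1512) = 93/(-5 - 30*11) + 3544/(-1512) = 93/(-5 - 330) + 3544*(-1/1512) = 93/(-335) - 443/189 = 93*(-1/335) - 443/189 = -93/335 - 443/189 = -165982/63315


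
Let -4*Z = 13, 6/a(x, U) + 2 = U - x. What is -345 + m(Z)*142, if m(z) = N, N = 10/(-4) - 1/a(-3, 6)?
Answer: -2597/3 ≈ -865.67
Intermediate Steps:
a(x, U) = 6/(-2 + U - x) (a(x, U) = 6/(-2 + (U - x)) = 6/(-2 + U - x))
Z = -13/4 (Z = -¼*13 = -13/4 ≈ -3.2500)
N = -11/3 (N = 10/(-4) - 1/((-6/(2 - 3 - 1*6))) = 10*(-¼) - 1/((-6/(2 - 3 - 6))) = -5/2 - 1/((-6/(-7))) = -5/2 - 1/((-6*(-⅐))) = -5/2 - 1/6/7 = -5/2 - 1*7/6 = -5/2 - 7/6 = -11/3 ≈ -3.6667)
m(z) = -11/3
-345 + m(Z)*142 = -345 - 11/3*142 = -345 - 1562/3 = -2597/3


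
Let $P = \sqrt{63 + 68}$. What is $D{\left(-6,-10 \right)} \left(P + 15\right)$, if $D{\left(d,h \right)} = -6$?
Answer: $-90 - 6 \sqrt{131} \approx -158.67$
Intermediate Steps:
$P = \sqrt{131} \approx 11.446$
$D{\left(-6,-10 \right)} \left(P + 15\right) = - 6 \left(\sqrt{131} + 15\right) = - 6 \left(15 + \sqrt{131}\right) = -90 - 6 \sqrt{131}$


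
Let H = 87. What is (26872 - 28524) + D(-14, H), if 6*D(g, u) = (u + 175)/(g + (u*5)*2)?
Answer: -4242205/2568 ≈ -1651.9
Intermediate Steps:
D(g, u) = (175 + u)/(6*(g + 10*u)) (D(g, u) = ((u + 175)/(g + (u*5)*2))/6 = ((175 + u)/(g + (5*u)*2))/6 = ((175 + u)/(g + 10*u))/6 = (175 + u)/(6*(g + 10*u)))
(26872 - 28524) + D(-14, H) = (26872 - 28524) + (175 + 87)/(6*(-14 + 10*87)) = -1652 + (⅙)*262/(-14 + 870) = -1652 + (⅙)*262/856 = -1652 + (⅙)*(1/856)*262 = -1652 + 131/2568 = -4242205/2568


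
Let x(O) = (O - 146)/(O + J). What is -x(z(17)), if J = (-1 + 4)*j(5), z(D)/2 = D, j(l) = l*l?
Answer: 112/109 ≈ 1.0275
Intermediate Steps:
j(l) = l²
z(D) = 2*D
J = 75 (J = (-1 + 4)*5² = 3*25 = 75)
x(O) = (-146 + O)/(75 + O) (x(O) = (O - 146)/(O + 75) = (-146 + O)/(75 + O))
-x(z(17)) = -(-146 + 2*17)/(75 + 2*17) = -(-146 + 34)/(75 + 34) = -(-112)/109 = -1*(-112/109) = 112/109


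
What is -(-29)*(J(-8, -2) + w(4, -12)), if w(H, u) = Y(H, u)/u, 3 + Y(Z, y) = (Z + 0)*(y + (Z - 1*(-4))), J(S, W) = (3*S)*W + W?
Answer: 16559/12 ≈ 1379.9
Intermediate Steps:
J(S, W) = W + 3*S*W (J(S, W) = 3*S*W + W = W + 3*S*W)
Y(Z, y) = -3 + Z*(4 + Z + y) (Y(Z, y) = -3 + (Z + 0)*(y + (Z - 1*(-4))) = -3 + Z*(y + (Z + 4)) = -3 + Z*(y + (4 + Z)) = -3 + Z*(4 + Z + y))
w(H, u) = (-3 + H**2 + 4*H + H*u)/u
-(-29)*(J(-8, -2) + w(4, -12)) = -(-29)*(-2*(1 + 3*(-8)) + (-3 + 4**2 + 4*4 + 4*(-12))/(-12)) = -(-29)*(-2*(1 - 24) - (-3 + 16 + 16 - 48)/12) = -(-29)*(-2*(-23) - 1/12*(-19)) = -(-29)*(46 + 19/12) = -(-29)*571/12 = -1*(-16559/12) = 16559/12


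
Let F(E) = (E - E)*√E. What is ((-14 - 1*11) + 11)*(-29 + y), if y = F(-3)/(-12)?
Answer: 406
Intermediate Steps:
F(E) = 0 (F(E) = 0*√E = 0)
y = 0 (y = 0/(-12) = 0*(-1/12) = 0)
((-14 - 1*11) + 11)*(-29 + y) = ((-14 - 1*11) + 11)*(-29 + 0) = ((-14 - 11) + 11)*(-29) = (-25 + 11)*(-29) = -14*(-29) = 406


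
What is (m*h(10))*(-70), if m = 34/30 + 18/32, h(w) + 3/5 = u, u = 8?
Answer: -105413/120 ≈ -878.44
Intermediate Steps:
h(w) = 37/5 (h(w) = -⅗ + 8 = 37/5)
m = 407/240 (m = 34*(1/30) + 18*(1/32) = 17/15 + 9/16 = 407/240 ≈ 1.6958)
(m*h(10))*(-70) = ((407/240)*(37/5))*(-70) = (15059/1200)*(-70) = -105413/120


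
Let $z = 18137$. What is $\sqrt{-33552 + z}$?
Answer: $i \sqrt{15415} \approx 124.16 i$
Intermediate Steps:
$\sqrt{-33552 + z} = \sqrt{-33552 + 18137} = \sqrt{-15415} = i \sqrt{15415}$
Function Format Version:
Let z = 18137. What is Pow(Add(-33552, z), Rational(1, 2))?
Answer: Mul(I, Pow(15415, Rational(1, 2))) ≈ Mul(124.16, I)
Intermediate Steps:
Pow(Add(-33552, z), Rational(1, 2)) = Pow(Add(-33552, 18137), Rational(1, 2)) = Pow(-15415, Rational(1, 2)) = Mul(I, Pow(15415, Rational(1, 2)))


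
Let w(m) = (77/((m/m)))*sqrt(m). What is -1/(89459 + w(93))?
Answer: -89459/8002361284 + 77*sqrt(93)/8002361284 ≈ -1.1086e-5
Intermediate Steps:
w(m) = 77*sqrt(m) (w(m) = (77/1)*sqrt(m) = (77*1)*sqrt(m) = 77*sqrt(m))
-1/(89459 + w(93)) = -1/(89459 + 77*sqrt(93))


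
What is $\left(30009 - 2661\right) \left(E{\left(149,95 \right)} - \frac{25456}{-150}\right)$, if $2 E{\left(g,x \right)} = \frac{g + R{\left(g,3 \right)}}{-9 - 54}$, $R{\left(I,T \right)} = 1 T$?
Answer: $\frac{2419277008}{525} \approx 4.6081 \cdot 10^{6}$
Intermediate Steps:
$R{\left(I,T \right)} = T$
$E{\left(g,x \right)} = - \frac{1}{42} - \frac{g}{126}$ ($E{\left(g,x \right)} = \frac{\left(g + 3\right) \frac{1}{-9 - 54}}{2} = \frac{\left(3 + g\right) \frac{1}{-63}}{2} = \frac{\left(3 + g\right) \left(- \frac{1}{63}\right)}{2} = \frac{- \frac{1}{21} - \frac{g}{63}}{2} = - \frac{1}{42} - \frac{g}{126}$)
$\left(30009 - 2661\right) \left(E{\left(149,95 \right)} - \frac{25456}{-150}\right) = \left(30009 - 2661\right) \left(\left(- \frac{1}{42} - \frac{149}{126}\right) - \frac{25456}{-150}\right) = 27348 \left(\left(- \frac{1}{42} - \frac{149}{126}\right) - - \frac{12728}{75}\right) = 27348 \left(- \frac{76}{63} + \frac{12728}{75}\right) = 27348 \cdot \frac{265388}{1575} = \frac{2419277008}{525}$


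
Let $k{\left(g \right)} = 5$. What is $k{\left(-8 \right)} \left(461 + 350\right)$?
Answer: $4055$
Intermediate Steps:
$k{\left(-8 \right)} \left(461 + 350\right) = 5 \left(461 + 350\right) = 5 \cdot 811 = 4055$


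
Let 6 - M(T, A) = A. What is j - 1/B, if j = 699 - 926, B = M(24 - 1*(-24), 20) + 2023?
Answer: -456044/2009 ≈ -227.00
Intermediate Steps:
M(T, A) = 6 - A
B = 2009 (B = (6 - 1*20) + 2023 = (6 - 20) + 2023 = -14 + 2023 = 2009)
j = -227
j - 1/B = -227 - 1/2009 = -456044/2009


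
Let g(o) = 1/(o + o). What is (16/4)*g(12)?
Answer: ⅙ ≈ 0.16667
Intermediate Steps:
g(o) = 1/(2*o)
(16/4)*g(12) = (16/4)*((½)/12) = (16*(¼))*((½)*(1/12)) = 4*(1/24) = ⅙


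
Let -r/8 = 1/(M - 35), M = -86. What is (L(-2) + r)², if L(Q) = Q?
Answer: 54756/14641 ≈ 3.7399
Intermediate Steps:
r = 8/121 (r = -8/(-86 - 35) = -8/(-121) = -8*(-1/121) = 8/121 ≈ 0.066116)
(L(-2) + r)² = (-2 + 8/121)² = (-234/121)² = 54756/14641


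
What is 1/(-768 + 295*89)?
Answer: 1/25487 ≈ 3.9236e-5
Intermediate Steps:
1/(-768 + 295*89) = 1/(-768 + 26255) = 1/25487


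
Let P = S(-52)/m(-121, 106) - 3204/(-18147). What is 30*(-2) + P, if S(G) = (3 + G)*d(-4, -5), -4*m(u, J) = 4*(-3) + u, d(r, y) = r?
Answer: -6198080/114931 ≈ -53.929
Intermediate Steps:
m(u, J) = 3 - u/4 (m(u, J) = -(4*(-3) + u)/4 = -(-12 + u)/4 = 3 - u/4)
S(G) = -12 - 4*G (S(G) = (3 + G)*(-4) = -12 - 4*G)
P = 697780/114931 (P = (-12 - 4*(-52))/(3 - ¼*(-121)) - 3204/(-18147) = (-12 + 208)/(3 + 121/4) - 3204*(-1/18147) = 196/(133/4) + 1068/6049 = 196*(4/133) + 1068/6049 = 112/19 + 1068/6049 = 697780/114931 ≈ 6.0713)
30*(-2) + P = 30*(-2) + 697780/114931 = -60 + 697780/114931 = -6198080/114931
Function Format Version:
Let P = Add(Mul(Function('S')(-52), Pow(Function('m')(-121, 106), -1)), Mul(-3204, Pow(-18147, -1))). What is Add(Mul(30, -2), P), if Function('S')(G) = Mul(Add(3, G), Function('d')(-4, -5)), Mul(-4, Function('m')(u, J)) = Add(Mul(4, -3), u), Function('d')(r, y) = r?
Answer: Rational(-6198080, 114931) ≈ -53.929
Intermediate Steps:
Function('m')(u, J) = Add(3, Mul(Rational(-1, 4), u)) (Function('m')(u, J) = Mul(Rational(-1, 4), Add(Mul(4, -3), u)) = Mul(Rational(-1, 4), Add(-12, u)) = Add(3, Mul(Rational(-1, 4), u)))
Function('S')(G) = Add(-12, Mul(-4, G)) (Function('S')(G) = Mul(Add(3, G), -4) = Add(-12, Mul(-4, G)))
P = Rational(697780, 114931) (P = Add(Mul(Add(-12, Mul(-4, -52)), Pow(Add(3, Mul(Rational(-1, 4), -121)), -1)), Mul(-3204, Pow(-18147, -1))) = Add(Mul(Add(-12, 208), Pow(Add(3, Rational(121, 4)), -1)), Mul(-3204, Rational(-1, 18147))) = Add(Mul(196, Pow(Rational(133, 4), -1)), Rational(1068, 6049)) = Add(Mul(196, Rational(4, 133)), Rational(1068, 6049)) = Add(Rational(112, 19), Rational(1068, 6049)) = Rational(697780, 114931) ≈ 6.0713)
Add(Mul(30, -2), P) = Add(Mul(30, -2), Rational(697780, 114931)) = Add(-60, Rational(697780, 114931)) = Rational(-6198080, 114931)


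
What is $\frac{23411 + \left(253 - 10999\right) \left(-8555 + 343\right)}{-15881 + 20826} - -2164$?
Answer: $\frac{98970543}{4945} \approx 20014.0$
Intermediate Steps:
$\frac{23411 + \left(253 - 10999\right) \left(-8555 + 343\right)}{-15881 + 20826} - -2164 = \frac{23411 - -88246152}{4945} + 2164 = \left(23411 + 88246152\right) \frac{1}{4945} + 2164 = 88269563 \cdot \frac{1}{4945} + 2164 = \frac{88269563}{4945} + 2164 = \frac{98970543}{4945}$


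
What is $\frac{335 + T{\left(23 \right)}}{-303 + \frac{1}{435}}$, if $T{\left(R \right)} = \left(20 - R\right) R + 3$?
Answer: $- \frac{117015}{131804} \approx -0.8878$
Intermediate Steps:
$T{\left(R \right)} = 3 + R \left(20 - R\right)$ ($T{\left(R \right)} = R \left(20 - R\right) + 3 = 3 + R \left(20 - R\right)$)
$\frac{335 + T{\left(23 \right)}}{-303 + \frac{1}{435}} = \frac{335 + \left(3 - 23^{2} + 20 \cdot 23\right)}{-303 + \frac{1}{435}} = \frac{335 + \left(3 - 529 + 460\right)}{-303 + \frac{1}{435}} = \frac{335 + \left(3 - 529 + 460\right)}{- \frac{131804}{435}} = \left(335 - 66\right) \left(- \frac{435}{131804}\right) = 269 \left(- \frac{435}{131804}\right) = - \frac{117015}{131804}$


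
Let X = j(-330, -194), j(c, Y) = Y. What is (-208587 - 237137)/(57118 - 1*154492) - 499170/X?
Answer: 12173162509/4722639 ≈ 2577.6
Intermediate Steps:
X = -194
(-208587 - 237137)/(57118 - 1*154492) - 499170/X = (-208587 - 237137)/(57118 - 1*154492) - 499170/(-194) = -445724/(57118 - 154492) - 499170*(-1/194) = -445724/(-97374) + 249585/97 = -445724*(-1/97374) + 249585/97 = 222862/48687 + 249585/97 = 12173162509/4722639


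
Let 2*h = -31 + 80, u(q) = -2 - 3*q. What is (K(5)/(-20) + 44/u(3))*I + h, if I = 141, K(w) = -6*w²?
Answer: 518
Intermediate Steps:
h = 49/2 (h = (-31 + 80)/2 = (½)*49 = 49/2 ≈ 24.500)
(K(5)/(-20) + 44/u(3))*I + h = (-6*5²/(-20) + 44/(-2 - 3*3))*141 + 49/2 = (-6*25*(-1/20) + 44/(-2 - 9))*141 + 49/2 = (-150*(-1/20) + 44/(-11))*141 + 49/2 = (15/2 + 44*(-1/11))*141 + 49/2 = (15/2 - 4)*141 + 49/2 = (7/2)*141 + 49/2 = 987/2 + 49/2 = 518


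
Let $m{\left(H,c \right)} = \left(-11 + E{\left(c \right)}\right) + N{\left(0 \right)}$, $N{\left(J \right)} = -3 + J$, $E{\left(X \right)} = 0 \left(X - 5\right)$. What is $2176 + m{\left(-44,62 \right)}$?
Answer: $2162$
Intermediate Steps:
$E{\left(X \right)} = 0$ ($E{\left(X \right)} = 0 \left(-5 + X\right) = 0$)
$m{\left(H,c \right)} = -14$ ($m{\left(H,c \right)} = \left(-11 + 0\right) + \left(-3 + 0\right) = -11 - 3 = -14$)
$2176 + m{\left(-44,62 \right)} = 2176 - 14 = 2162$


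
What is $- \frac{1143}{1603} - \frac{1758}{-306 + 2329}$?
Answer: $- \frac{732909}{463267} \approx -1.582$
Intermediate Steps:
$- \frac{1143}{1603} - \frac{1758}{-306 + 2329} = \left(-1143\right) \frac{1}{1603} - \frac{1758}{2023} = - \frac{1143}{1603} - \frac{1758}{2023} = - \frac{732909}{463267}$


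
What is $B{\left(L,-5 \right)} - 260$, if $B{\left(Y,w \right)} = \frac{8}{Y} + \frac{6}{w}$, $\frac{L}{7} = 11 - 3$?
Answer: $- \frac{9137}{35} \approx -261.06$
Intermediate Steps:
$L = 56$ ($L = 7 \left(11 - 3\right) = 7 \cdot 8 = 56$)
$B{\left(Y,w \right)} = \frac{6}{w} + \frac{8}{Y}$
$B{\left(L,-5 \right)} - 260 = \left(\frac{6}{-5} + \frac{8}{56}\right) - 260 = \left(6 \left(- \frac{1}{5}\right) + 8 \cdot \frac{1}{56}\right) - 260 = \left(- \frac{6}{5} + \frac{1}{7}\right) - 260 = - \frac{37}{35} - 260 = - \frac{9137}{35}$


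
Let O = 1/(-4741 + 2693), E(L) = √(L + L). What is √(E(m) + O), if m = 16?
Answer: √(-2 + 16384*√2)/64 ≈ 2.3783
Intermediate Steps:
E(L) = √2*√L (E(L) = √(2*L) = √2*√L)
O = -1/2048 (O = 1/(-2048) = -1/2048 ≈ -0.00048828)
√(E(m) + O) = √(√2*√16 - 1/2048) = √(√2*4 - 1/2048) = √(4*√2 - 1/2048) = √(-1/2048 + 4*√2)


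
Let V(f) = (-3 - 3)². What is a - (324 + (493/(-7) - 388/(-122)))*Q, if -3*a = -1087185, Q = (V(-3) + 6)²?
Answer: -5521421/61 ≈ -90515.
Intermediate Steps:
V(f) = 36 (V(f) = (-6)² = 36)
Q = 1764 (Q = (36 + 6)² = 42² = 1764)
a = 362395 (a = -⅓*(-1087185) = 362395)
a - (324 + (493/(-7) - 388/(-122)))*Q = 362395 - (324 + (493/(-7) - 388/(-122)))*1764 = 362395 - (324 + (493*(-⅐) - 388*(-1/122)))*1764 = 362395 - (324 + (-493/7 + 194/61))*1764 = 362395 - (324 - 28715/427)*1764 = 362395 - 109633*1764/427 = 362395 - 1*27627516/61 = 362395 - 27627516/61 = -5521421/61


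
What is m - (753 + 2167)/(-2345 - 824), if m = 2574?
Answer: 8159926/3169 ≈ 2574.9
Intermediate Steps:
m - (753 + 2167)/(-2345 - 824) = 2574 - (753 + 2167)/(-2345 - 824) = 2574 - 2920/(-3169) = 2574 - 2920*(-1)/3169 = 2574 - 1*(-2920/3169) = 2574 + 2920/3169 = 8159926/3169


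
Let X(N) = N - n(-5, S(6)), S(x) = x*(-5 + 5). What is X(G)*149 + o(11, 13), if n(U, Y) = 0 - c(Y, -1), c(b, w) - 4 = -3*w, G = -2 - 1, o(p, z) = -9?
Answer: 587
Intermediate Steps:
G = -3
S(x) = 0 (S(x) = x*0 = 0)
c(b, w) = 4 - 3*w
n(U, Y) = -7 (n(U, Y) = 0 - (4 - 3*(-1)) = 0 - (4 + 3) = 0 - 1*7 = 0 - 7 = -7)
X(N) = 7 + N (X(N) = N - 1*(-7) = N + 7 = 7 + N)
X(G)*149 + o(11, 13) = (7 - 3)*149 - 9 = 4*149 - 9 = 596 - 9 = 587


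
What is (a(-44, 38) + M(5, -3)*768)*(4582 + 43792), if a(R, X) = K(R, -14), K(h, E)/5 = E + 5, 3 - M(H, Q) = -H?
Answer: 295033026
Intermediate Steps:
M(H, Q) = 3 + H (M(H, Q) = 3 - (-1)*H = 3 + H)
K(h, E) = 25 + 5*E (K(h, E) = 5*(E + 5) = 5*(5 + E) = 25 + 5*E)
a(R, X) = -45 (a(R, X) = 25 + 5*(-14) = 25 - 70 = -45)
(a(-44, 38) + M(5, -3)*768)*(4582 + 43792) = (-45 + (3 + 5)*768)*(4582 + 43792) = (-45 + 8*768)*48374 = (-45 + 6144)*48374 = 6099*48374 = 295033026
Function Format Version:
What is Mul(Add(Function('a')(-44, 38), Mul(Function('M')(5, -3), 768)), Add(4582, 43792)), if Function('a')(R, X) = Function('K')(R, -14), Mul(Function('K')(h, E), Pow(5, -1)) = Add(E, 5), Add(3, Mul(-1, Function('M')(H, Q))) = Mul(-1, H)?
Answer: 295033026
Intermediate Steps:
Function('M')(H, Q) = Add(3, H) (Function('M')(H, Q) = Add(3, Mul(-1, Mul(-1, H))) = Add(3, H))
Function('K')(h, E) = Add(25, Mul(5, E)) (Function('K')(h, E) = Mul(5, Add(E, 5)) = Mul(5, Add(5, E)) = Add(25, Mul(5, E)))
Function('a')(R, X) = -45 (Function('a')(R, X) = Add(25, Mul(5, -14)) = Add(25, -70) = -45)
Mul(Add(Function('a')(-44, 38), Mul(Function('M')(5, -3), 768)), Add(4582, 43792)) = Mul(Add(-45, Mul(Add(3, 5), 768)), Add(4582, 43792)) = Mul(Add(-45, Mul(8, 768)), 48374) = Mul(Add(-45, 6144), 48374) = Mul(6099, 48374) = 295033026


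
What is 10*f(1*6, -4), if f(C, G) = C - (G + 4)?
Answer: 60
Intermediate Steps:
f(C, G) = -4 + C - G (f(C, G) = C - (4 + G) = C + (-4 - G) = -4 + C - G)
10*f(1*6, -4) = 10*(-4 + 1*6 - 1*(-4)) = 10*(-4 + 6 + 4) = 10*6 = 60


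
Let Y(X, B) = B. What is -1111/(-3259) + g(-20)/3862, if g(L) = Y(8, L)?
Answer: 2112751/6293129 ≈ 0.33572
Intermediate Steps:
g(L) = L
-1111/(-3259) + g(-20)/3862 = -1111/(-3259) - 20/3862 = -1111*(-1/3259) - 20*1/3862 = 1111/3259 - 10/1931 = 2112751/6293129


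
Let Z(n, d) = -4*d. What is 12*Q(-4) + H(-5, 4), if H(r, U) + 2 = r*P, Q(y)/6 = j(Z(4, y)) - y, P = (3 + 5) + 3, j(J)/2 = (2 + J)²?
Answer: 46887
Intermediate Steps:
j(J) = 2*(2 + J)²
P = 11 (P = 8 + 3 = 11)
Q(y) = -6*y + 12*(2 - 4*y)² (Q(y) = 6*(2*(2 - 4*y)² - y) = 6*(-y + 2*(2 - 4*y)²) = -6*y + 12*(2 - 4*y)²)
H(r, U) = -2 + 11*r (H(r, U) = -2 + r*11 = -2 + 11*r)
12*Q(-4) + H(-5, 4) = 12*(48 - 198*(-4) + 192*(-4)²) + (-2 + 11*(-5)) = 12*(48 + 792 + 192*16) + (-2 - 55) = 12*(48 + 792 + 3072) - 57 = 12*3912 - 57 = 46944 - 57 = 46887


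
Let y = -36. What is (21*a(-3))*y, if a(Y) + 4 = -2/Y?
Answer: 2520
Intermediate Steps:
a(Y) = -4 - 2/Y
(21*a(-3))*y = (21*(-4 - 2/(-3)))*(-36) = (21*(-4 - 2*(-1/3)))*(-36) = (21*(-4 + 2/3))*(-36) = (21*(-10/3))*(-36) = -70*(-36) = 2520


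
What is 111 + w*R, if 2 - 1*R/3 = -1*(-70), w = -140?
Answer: 28671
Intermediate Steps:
R = -204 (R = 6 - (-3)*(-70) = 6 - 3*70 = 6 - 210 = -204)
111 + w*R = 111 - 140*(-204) = 111 + 28560 = 28671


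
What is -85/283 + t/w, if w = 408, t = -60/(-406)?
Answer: -1171925/3906532 ≈ -0.29999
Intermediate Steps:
t = 30/203 (t = -60*(-1/406) = 30/203 ≈ 0.14778)
-85/283 + t/w = -85/283 + (30/203)/408 = -85*1/283 + (30/203)*(1/408) = -85/283 + 5/13804 = -1171925/3906532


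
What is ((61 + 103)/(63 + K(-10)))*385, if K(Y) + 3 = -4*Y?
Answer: 3157/5 ≈ 631.40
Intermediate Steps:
K(Y) = -3 - 4*Y
((61 + 103)/(63 + K(-10)))*385 = ((61 + 103)/(63 + (-3 - 4*(-10))))*385 = (164/(63 + (-3 + 40)))*385 = (164/(63 + 37))*385 = (164/100)*385 = (164*(1/100))*385 = (41/25)*385 = 3157/5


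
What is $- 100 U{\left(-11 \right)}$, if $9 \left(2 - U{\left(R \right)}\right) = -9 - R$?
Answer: $- \frac{1600}{9} \approx -177.78$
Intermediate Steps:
$U{\left(R \right)} = 3 + \frac{R}{9}$ ($U{\left(R \right)} = 2 - \frac{-9 - R}{9} = 2 + \left(1 + \frac{R}{9}\right) = 3 + \frac{R}{9}$)
$- 100 U{\left(-11 \right)} = - 100 \left(3 + \frac{1}{9} \left(-11\right)\right) = - 100 \left(3 - \frac{11}{9}\right) = \left(-100\right) \frac{16}{9} = - \frac{1600}{9}$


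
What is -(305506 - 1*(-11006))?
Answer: -316512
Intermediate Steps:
-(305506 - 1*(-11006)) = -(305506 + 11006) = -1*316512 = -316512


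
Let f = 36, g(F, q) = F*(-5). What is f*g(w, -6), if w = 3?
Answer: -540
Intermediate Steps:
g(F, q) = -5*F
f*g(w, -6) = 36*(-5*3) = 36*(-15) = -540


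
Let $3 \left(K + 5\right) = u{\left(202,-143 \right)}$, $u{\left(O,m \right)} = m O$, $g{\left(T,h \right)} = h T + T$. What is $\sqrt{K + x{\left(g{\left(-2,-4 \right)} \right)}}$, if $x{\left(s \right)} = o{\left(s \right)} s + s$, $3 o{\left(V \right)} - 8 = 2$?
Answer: $\frac{i \sqrt{86469}}{3} \approx 98.019 i$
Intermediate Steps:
$g{\left(T,h \right)} = T + T h$ ($g{\left(T,h \right)} = T h + T = T + T h$)
$o{\left(V \right)} = \frac{10}{3}$ ($o{\left(V \right)} = \frac{8}{3} + \frac{1}{3} \cdot 2 = \frac{8}{3} + \frac{2}{3} = \frac{10}{3}$)
$u{\left(O,m \right)} = O m$
$x{\left(s \right)} = \frac{13 s}{3}$ ($x{\left(s \right)} = \frac{10 s}{3} + s = \frac{13 s}{3}$)
$K = - \frac{28901}{3}$ ($K = -5 + \frac{202 \left(-143\right)}{3} = -5 + \frac{1}{3} \left(-28886\right) = -5 - \frac{28886}{3} = - \frac{28901}{3} \approx -9633.7$)
$\sqrt{K + x{\left(g{\left(-2,-4 \right)} \right)}} = \sqrt{- \frac{28901}{3} + \frac{13 \left(- 2 \left(1 - 4\right)\right)}{3}} = \sqrt{- \frac{28901}{3} + \frac{13 \left(\left(-2\right) \left(-3\right)\right)}{3}} = \sqrt{- \frac{28901}{3} + \frac{13}{3} \cdot 6} = \sqrt{- \frac{28901}{3} + 26} = \sqrt{- \frac{28823}{3}} = \frac{i \sqrt{86469}}{3}$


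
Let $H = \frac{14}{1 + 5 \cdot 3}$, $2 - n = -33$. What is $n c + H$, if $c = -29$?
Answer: $- \frac{8113}{8} \approx -1014.1$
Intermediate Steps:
$n = 35$ ($n = 2 - -33 = 2 + 33 = 35$)
$H = \frac{7}{8}$ ($H = \frac{14}{1 + 15} = \frac{14}{16} = 14 \cdot \frac{1}{16} = \frac{7}{8} \approx 0.875$)
$n c + H = 35 \left(-29\right) + \frac{7}{8} = -1015 + \frac{7}{8} = - \frac{8113}{8}$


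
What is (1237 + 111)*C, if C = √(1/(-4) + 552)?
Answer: 674*√2207 ≈ 31664.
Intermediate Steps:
C = √2207/2 (C = √(-¼ + 552) = √(2207/4) = √2207/2 ≈ 23.489)
(1237 + 111)*C = (1237 + 111)*(√2207/2) = 1348*(√2207/2) = 674*√2207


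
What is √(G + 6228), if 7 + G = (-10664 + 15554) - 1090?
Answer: √10021 ≈ 100.10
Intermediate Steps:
G = 3793 (G = -7 + ((-10664 + 15554) - 1090) = -7 + (4890 - 1090) = -7 + 3800 = 3793)
√(G + 6228) = √(3793 + 6228) = √10021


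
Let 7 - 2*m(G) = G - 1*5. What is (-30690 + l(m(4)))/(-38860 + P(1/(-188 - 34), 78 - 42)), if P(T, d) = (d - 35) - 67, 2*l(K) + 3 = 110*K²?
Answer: 59623/77852 ≈ 0.76585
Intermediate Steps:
m(G) = 6 - G/2 (m(G) = 7/2 - (G - 1*5)/2 = 7/2 - (G - 5)/2 = 7/2 - (-5 + G)/2 = 7/2 + (5/2 - G/2) = 6 - G/2)
l(K) = -3/2 + 55*K² (l(K) = -3/2 + (110*K²)/2 = -3/2 + 55*K²)
P(T, d) = -102 + d (P(T, d) = (-35 + d) - 67 = -102 + d)
(-30690 + l(m(4)))/(-38860 + P(1/(-188 - 34), 78 - 42)) = (-30690 + (-3/2 + 55*(6 - ½*4)²))/(-38860 + (-102 + (78 - 42))) = (-30690 + (-3/2 + 55*(6 - 2)²))/(-38860 + (-102 + 36)) = (-30690 + (-3/2 + 55*4²))/(-38860 - 66) = (-30690 + (-3/2 + 55*16))/(-38926) = (-30690 + (-3/2 + 880))*(-1/38926) = (-30690 + 1757/2)*(-1/38926) = -59623/2*(-1/38926) = 59623/77852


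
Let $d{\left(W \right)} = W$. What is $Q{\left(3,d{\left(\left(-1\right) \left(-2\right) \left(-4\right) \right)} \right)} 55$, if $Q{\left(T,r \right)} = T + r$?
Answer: $-275$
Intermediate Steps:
$Q{\left(3,d{\left(\left(-1\right) \left(-2\right) \left(-4\right) \right)} \right)} 55 = \left(3 + \left(-1\right) \left(-2\right) \left(-4\right)\right) 55 = \left(3 + 2 \left(-4\right)\right) 55 = \left(3 - 8\right) 55 = \left(-5\right) 55 = -275$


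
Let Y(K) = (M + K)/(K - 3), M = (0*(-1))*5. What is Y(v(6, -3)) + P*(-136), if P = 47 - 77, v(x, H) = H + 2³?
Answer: 8165/2 ≈ 4082.5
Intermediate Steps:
v(x, H) = 8 + H (v(x, H) = H + 8 = 8 + H)
M = 0 (M = 0*5 = 0)
P = -30
Y(K) = K/(-3 + K) (Y(K) = (0 + K)/(K - 3) = K/(-3 + K))
Y(v(6, -3)) + P*(-136) = (8 - 3)/(-3 + (8 - 3)) - 30*(-136) = 5/(-3 + 5) + 4080 = 5/2 + 4080 = 8165/2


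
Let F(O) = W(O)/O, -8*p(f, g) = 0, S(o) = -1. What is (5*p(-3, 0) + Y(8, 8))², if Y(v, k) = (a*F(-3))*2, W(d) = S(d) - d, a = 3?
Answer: 16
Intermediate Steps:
W(d) = -1 - d
p(f, g) = 0 (p(f, g) = -⅛*0 = 0)
F(O) = (-1 - O)/O
Y(v, k) = -4 (Y(v, k) = (3*((-1 - 1*(-3))/(-3)))*2 = (3*(-(-1 + 3)/3))*2 = (3*(-⅓*2))*2 = (3*(-⅔))*2 = -2*2 = -4)
(5*p(-3, 0) + Y(8, 8))² = (5*0 - 4)² = (0 - 4)² = (-4)² = 16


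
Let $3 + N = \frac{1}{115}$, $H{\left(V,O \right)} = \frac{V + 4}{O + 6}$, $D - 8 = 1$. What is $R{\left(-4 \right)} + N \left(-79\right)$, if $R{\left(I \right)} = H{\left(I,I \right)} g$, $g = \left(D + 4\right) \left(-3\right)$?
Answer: $\frac{27176}{115} \approx 236.31$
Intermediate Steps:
$D = 9$ ($D = 8 + 1 = 9$)
$H{\left(V,O \right)} = \frac{4 + V}{6 + O}$
$g = -39$ ($g = \left(9 + 4\right) \left(-3\right) = 13 \left(-3\right) = -39$)
$R{\left(I \right)} = - \frac{39 \left(4 + I\right)}{6 + I}$ ($R{\left(I \right)} = \frac{4 + I}{6 + I} \left(-39\right) = - \frac{39 \left(4 + I\right)}{6 + I}$)
$N = - \frac{344}{115}$ ($N = -3 + \frac{1}{115} = - \frac{344}{115} \approx -2.9913$)
$R{\left(-4 \right)} + N \left(-79\right) = \frac{39 \left(-4 - -4\right)}{6 - 4} - - \frac{27176}{115} = \frac{39 \left(-4 + 4\right)}{2} + \frac{27176}{115} = 39 \cdot \frac{1}{2} \cdot 0 + \frac{27176}{115} = 0 + \frac{27176}{115} = \frac{27176}{115}$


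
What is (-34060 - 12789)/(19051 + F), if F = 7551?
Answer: -46849/26602 ≈ -1.7611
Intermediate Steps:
(-34060 - 12789)/(19051 + F) = (-34060 - 12789)/(19051 + 7551) = -46849/26602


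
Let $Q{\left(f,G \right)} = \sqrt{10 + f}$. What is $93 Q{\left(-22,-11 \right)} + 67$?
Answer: $67 + 186 i \sqrt{3} \approx 67.0 + 322.16 i$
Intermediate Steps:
$93 Q{\left(-22,-11 \right)} + 67 = 93 \sqrt{10 - 22} + 67 = 93 \sqrt{-12} + 67 = 93 \cdot 2 i \sqrt{3} + 67 = 186 i \sqrt{3} + 67 = 67 + 186 i \sqrt{3}$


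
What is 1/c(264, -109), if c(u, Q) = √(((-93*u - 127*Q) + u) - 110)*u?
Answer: -I*√10555/2786520 ≈ -3.6869e-5*I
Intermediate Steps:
c(u, Q) = u*√(-110 - 127*Q - 92*u) (c(u, Q) = √(((-127*Q - 93*u) + u) - 110)*u = √((-127*Q - 92*u) - 110)*u = √(-110 - 127*Q - 92*u)*u = u*√(-110 - 127*Q - 92*u))
1/c(264, -109) = 1/(264*√(-110 - 127*(-109) - 92*264)) = 1/(264*√(-110 + 13843 - 24288)) = 1/(264*√(-10555)) = 1/(264*(I*√10555)) = 1/(264*I*√10555) = -I*√10555/2786520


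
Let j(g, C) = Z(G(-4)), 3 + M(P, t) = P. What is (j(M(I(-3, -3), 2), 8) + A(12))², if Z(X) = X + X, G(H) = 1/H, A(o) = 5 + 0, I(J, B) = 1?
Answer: 81/4 ≈ 20.250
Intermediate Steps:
A(o) = 5
M(P, t) = -3 + P
Z(X) = 2*X
j(g, C) = -½ (j(g, C) = 2/(-4) = 2*(-¼) = -½)
(j(M(I(-3, -3), 2), 8) + A(12))² = (-½ + 5)² = (9/2)² = 81/4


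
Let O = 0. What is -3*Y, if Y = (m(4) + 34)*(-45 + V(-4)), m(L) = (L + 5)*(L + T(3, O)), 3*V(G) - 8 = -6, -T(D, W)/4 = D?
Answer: -5054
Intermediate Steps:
T(D, W) = -4*D
V(G) = ⅔ (V(G) = 8/3 + (⅓)*(-6) = 8/3 - 2 = ⅔)
m(L) = (-12 + L)*(5 + L) (m(L) = (L + 5)*(L - 4*3) = (5 + L)*(L - 12) = (5 + L)*(-12 + L) = (-12 + L)*(5 + L))
Y = 5054/3 (Y = ((-60 + 4² - 7*4) + 34)*(-45 + ⅔) = ((-60 + 16 - 28) + 34)*(-133/3) = (-72 + 34)*(-133/3) = -38*(-133/3) = 5054/3 ≈ 1684.7)
-3*Y = -3*5054/3 = -5054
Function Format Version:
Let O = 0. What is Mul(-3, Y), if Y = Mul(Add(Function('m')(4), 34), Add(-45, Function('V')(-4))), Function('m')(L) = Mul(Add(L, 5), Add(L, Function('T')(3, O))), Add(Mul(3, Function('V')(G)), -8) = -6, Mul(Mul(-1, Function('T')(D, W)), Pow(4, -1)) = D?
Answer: -5054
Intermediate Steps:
Function('T')(D, W) = Mul(-4, D)
Function('V')(G) = Rational(2, 3) (Function('V')(G) = Add(Rational(8, 3), Mul(Rational(1, 3), -6)) = Add(Rational(8, 3), -2) = Rational(2, 3))
Function('m')(L) = Mul(Add(-12, L), Add(5, L)) (Function('m')(L) = Mul(Add(L, 5), Add(L, Mul(-4, 3))) = Mul(Add(5, L), Add(L, -12)) = Mul(Add(5, L), Add(-12, L)) = Mul(Add(-12, L), Add(5, L)))
Y = Rational(5054, 3) (Y = Mul(Add(Add(-60, Pow(4, 2), Mul(-7, 4)), 34), Add(-45, Rational(2, 3))) = Mul(Add(Add(-60, 16, -28), 34), Rational(-133, 3)) = Mul(Add(-72, 34), Rational(-133, 3)) = Mul(-38, Rational(-133, 3)) = Rational(5054, 3) ≈ 1684.7)
Mul(-3, Y) = Mul(-3, Rational(5054, 3)) = -5054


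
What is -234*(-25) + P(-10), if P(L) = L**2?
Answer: 5950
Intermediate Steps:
-234*(-25) + P(-10) = -234*(-25) + (-10)**2 = 5850 + 100 = 5950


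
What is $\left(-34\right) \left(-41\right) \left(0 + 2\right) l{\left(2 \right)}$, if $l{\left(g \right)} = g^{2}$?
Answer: $11152$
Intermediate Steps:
$\left(-34\right) \left(-41\right) \left(0 + 2\right) l{\left(2 \right)} = \left(-34\right) \left(-41\right) \left(0 + 2\right) 2^{2} = 1394 \cdot 2 \cdot 4 = 1394 \cdot 8 = 11152$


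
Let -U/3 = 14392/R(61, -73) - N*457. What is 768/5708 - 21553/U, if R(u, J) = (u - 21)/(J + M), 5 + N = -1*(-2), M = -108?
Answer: 29827409/1364628684 ≈ 0.021858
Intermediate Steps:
N = -3 (N = -5 - 1*(-2) = -5 + 2 = -3)
R(u, J) = (-21 + u)/(-108 + J) (R(u, J) = (u - 21)/(J - 108) = (-21 + u)/(-108 + J))
U = 956292/5 (U = -3*(14392/(((-21 + 61)/(-108 - 73))) - (-3)*457) = -3*(14392/((40/(-181))) - 1*(-1371)) = -3*(14392/((-1/181*40)) + 1371) = -3*(14392/(-40/181) + 1371) = -3*(14392*(-181/40) + 1371) = -3*(-325619/5 + 1371) = -3*(-318764/5) = 956292/5 ≈ 1.9126e+5)
768/5708 - 21553/U = 768/5708 - 21553/956292/5 = 768*(1/5708) - 21553*5/956292 = 192/1427 - 107765/956292 = 29827409/1364628684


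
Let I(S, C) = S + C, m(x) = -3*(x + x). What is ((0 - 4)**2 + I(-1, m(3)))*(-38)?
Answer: 114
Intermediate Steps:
m(x) = -6*x
I(S, C) = C + S
((0 - 4)**2 + I(-1, m(3)))*(-38) = ((0 - 4)**2 + (-6*3 - 1))*(-38) = ((-4)**2 + (-18 - 1))*(-38) = (16 - 19)*(-38) = -3*(-38) = 114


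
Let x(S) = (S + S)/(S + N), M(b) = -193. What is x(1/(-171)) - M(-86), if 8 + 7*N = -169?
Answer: 2921448/15137 ≈ 193.00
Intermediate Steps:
N = -177/7 (N = -8/7 + (1/7)*(-169) = -8/7 - 169/7 = -177/7 ≈ -25.286)
x(S) = 2*S/(-177/7 + S) (x(S) = (S + S)/(S - 177/7) = (2*S)/(-177/7 + S) = 2*S/(-177/7 + S))
x(1/(-171)) - M(-86) = 14/(-171*(-177 + 7/(-171))) - 1*(-193) = 14*(-1/171)/(-177 + 7*(-1/171)) + 193 = 14*(-1/171)/(-177 - 7/171) + 193 = 14*(-1/171)/(-30274/171) + 193 = 14*(-1/171)*(-171/30274) + 193 = 7/15137 + 193 = 2921448/15137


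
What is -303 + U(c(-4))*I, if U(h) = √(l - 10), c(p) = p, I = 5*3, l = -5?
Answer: -303 + 15*I*√15 ≈ -303.0 + 58.095*I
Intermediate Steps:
I = 15
U(h) = I*√15 (U(h) = √(-5 - 10) = √(-15) = I*√15)
-303 + U(c(-4))*I = -303 + (I*√15)*15 = -303 + 15*I*√15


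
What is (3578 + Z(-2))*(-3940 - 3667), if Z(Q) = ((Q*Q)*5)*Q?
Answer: -26913566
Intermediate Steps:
Z(Q) = 5*Q³ (Z(Q) = (Q²*5)*Q = (5*Q²)*Q = 5*Q³)
(3578 + Z(-2))*(-3940 - 3667) = (3578 + 5*(-2)³)*(-3940 - 3667) = (3578 + 5*(-8))*(-7607) = (3578 - 40)*(-7607) = 3538*(-7607) = -26913566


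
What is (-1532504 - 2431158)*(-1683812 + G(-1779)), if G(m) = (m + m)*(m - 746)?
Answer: -28935279585356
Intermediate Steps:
G(m) = 2*m*(-746 + m) (G(m) = (2*m)*(-746 + m) = 2*m*(-746 + m))
(-1532504 - 2431158)*(-1683812 + G(-1779)) = (-1532504 - 2431158)*(-1683812 + 2*(-1779)*(-746 - 1779)) = -3963662*(-1683812 + 2*(-1779)*(-2525)) = -3963662*(-1683812 + 8983950) = -3963662*7300138 = -28935279585356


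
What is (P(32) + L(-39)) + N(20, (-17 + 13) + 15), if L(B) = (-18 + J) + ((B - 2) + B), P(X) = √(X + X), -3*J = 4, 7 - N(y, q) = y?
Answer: -313/3 ≈ -104.33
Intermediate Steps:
N(y, q) = 7 - y
J = -4/3 (J = -⅓*4 = -4/3 ≈ -1.3333)
P(X) = √2*√X (P(X) = √(2*X) = √2*√X)
L(B) = -64/3 + 2*B (L(B) = (-18 - 4/3) + ((B - 2) + B) = -58/3 + ((-2 + B) + B) = -58/3 + (-2 + 2*B) = -64/3 + 2*B)
(P(32) + L(-39)) + N(20, (-17 + 13) + 15) = (√2*√32 + (-64/3 + 2*(-39))) + (7 - 1*20) = (√2*(4*√2) + (-64/3 - 78)) + (7 - 20) = (8 - 298/3) - 13 = -274/3 - 13 = -313/3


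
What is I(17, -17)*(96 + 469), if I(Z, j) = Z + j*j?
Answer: 172890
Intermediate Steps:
I(Z, j) = Z + j²
I(17, -17)*(96 + 469) = (17 + (-17)²)*(96 + 469) = (17 + 289)*565 = 306*565 = 172890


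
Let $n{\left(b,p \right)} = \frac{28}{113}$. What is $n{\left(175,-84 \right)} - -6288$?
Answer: $\frac{710572}{113} \approx 6288.3$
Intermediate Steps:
$n{\left(b,p \right)} = \frac{28}{113}$ ($n{\left(b,p \right)} = 28 \cdot \frac{1}{113} = \frac{28}{113}$)
$n{\left(175,-84 \right)} - -6288 = \frac{28}{113} - -6288 = \frac{28}{113} + 6288 = \frac{710572}{113}$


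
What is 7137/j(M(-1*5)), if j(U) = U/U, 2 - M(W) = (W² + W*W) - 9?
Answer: 7137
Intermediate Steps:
M(W) = 11 - 2*W² (M(W) = 2 - ((W² + W*W) - 9) = 2 - ((W² + W²) - 9) = 2 - (2*W² - 9) = 2 - (-9 + 2*W²) = 2 + (9 - 2*W²) = 11 - 2*W²)
j(U) = 1
7137/j(M(-1*5)) = 7137/1 = 7137*1 = 7137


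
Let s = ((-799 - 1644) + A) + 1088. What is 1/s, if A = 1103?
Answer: -1/252 ≈ -0.0039683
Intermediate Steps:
s = -252 (s = ((-799 - 1644) + 1103) + 1088 = (-2443 + 1103) + 1088 = -1340 + 1088 = -252)
1/s = 1/(-252) = -1/252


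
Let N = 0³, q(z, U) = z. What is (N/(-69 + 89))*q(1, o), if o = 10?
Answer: 0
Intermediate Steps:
N = 0
(N/(-69 + 89))*q(1, o) = (0/(-69 + 89))*1 = (0/20)*1 = (0*(1/20))*1 = 0*1 = 0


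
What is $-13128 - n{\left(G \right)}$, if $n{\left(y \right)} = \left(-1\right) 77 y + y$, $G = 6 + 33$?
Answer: $-10164$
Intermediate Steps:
$G = 39$
$n{\left(y \right)} = - 76 y$ ($n{\left(y \right)} = - 77 y + y = - 76 y$)
$-13128 - n{\left(G \right)} = -13128 - \left(-76\right) 39 = -13128 - -2964 = -13128 + 2964 = -10164$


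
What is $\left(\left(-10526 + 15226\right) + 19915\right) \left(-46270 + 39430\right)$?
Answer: $-168366600$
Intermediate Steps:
$\left(\left(-10526 + 15226\right) + 19915\right) \left(-46270 + 39430\right) = \left(4700 + 19915\right) \left(-6840\right) = 24615 \left(-6840\right) = -168366600$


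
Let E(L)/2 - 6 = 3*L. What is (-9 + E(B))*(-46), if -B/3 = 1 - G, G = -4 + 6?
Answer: -966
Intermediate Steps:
G = 2
B = 3 (B = -3*(1 - 1*2) = -3*(1 - 2) = -3*(-1) = 3)
E(L) = 12 + 6*L (E(L) = 12 + 2*(3*L) = 12 + 6*L)
(-9 + E(B))*(-46) = (-9 + (12 + 6*3))*(-46) = (-9 + (12 + 18))*(-46) = (-9 + 30)*(-46) = 21*(-46) = -966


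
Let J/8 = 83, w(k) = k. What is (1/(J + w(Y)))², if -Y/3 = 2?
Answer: 1/432964 ≈ 2.3097e-6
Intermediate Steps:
Y = -6 (Y = -3*2 = -6)
J = 664 (J = 8*83 = 664)
(1/(J + w(Y)))² = (1/(664 - 6))² = (1/658)² = 1/432964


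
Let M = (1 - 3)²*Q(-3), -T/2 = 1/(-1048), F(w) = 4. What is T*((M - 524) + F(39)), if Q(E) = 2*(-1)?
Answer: -132/131 ≈ -1.0076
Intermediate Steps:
Q(E) = -2
T = 1/524 (T = -2/(-1048) = -2*(-1/1048) = 1/524 ≈ 0.0019084)
M = -8 (M = (1 - 3)²*(-2) = (-2)²*(-2) = 4*(-2) = -8)
T*((M - 524) + F(39)) = ((-8 - 524) + 4)/524 = (-532 + 4)/524 = (1/524)*(-528) = -132/131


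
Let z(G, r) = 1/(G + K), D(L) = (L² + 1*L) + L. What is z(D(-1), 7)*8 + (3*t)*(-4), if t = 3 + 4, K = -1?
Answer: -88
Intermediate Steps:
D(L) = L² + 2*L (D(L) = (L² + L) + L = (L + L²) + L = L² + 2*L)
z(G, r) = 1/(-1 + G) (z(G, r) = 1/(G - 1) = 1/(-1 + G))
t = 7
z(D(-1), 7)*8 + (3*t)*(-4) = 8/(-1 - (2 - 1)) + (3*7)*(-4) = 8/(-1 - 1*1) + 21*(-4) = 8/(-1 - 1) - 84 = 8/(-2) - 84 = -½*8 - 84 = -4 - 84 = -88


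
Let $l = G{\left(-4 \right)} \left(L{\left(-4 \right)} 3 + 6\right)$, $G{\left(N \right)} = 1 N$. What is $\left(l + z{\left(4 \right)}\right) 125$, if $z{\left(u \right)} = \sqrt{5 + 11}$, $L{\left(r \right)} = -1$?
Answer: $-1000$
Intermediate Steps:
$G{\left(N \right)} = N$
$l = -12$ ($l = - 4 \left(\left(-1\right) 3 + 6\right) = - 4 \left(-3 + 6\right) = \left(-4\right) 3 = -12$)
$z{\left(u \right)} = 4$ ($z{\left(u \right)} = \sqrt{16} = 4$)
$\left(l + z{\left(4 \right)}\right) 125 = \left(-12 + 4\right) 125 = \left(-8\right) 125 = -1000$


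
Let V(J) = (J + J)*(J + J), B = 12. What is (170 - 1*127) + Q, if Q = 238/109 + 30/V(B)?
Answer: 473345/10464 ≈ 45.236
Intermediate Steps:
V(J) = 4*J² (V(J) = (2*J)*(2*J) = 4*J²)
Q = 23393/10464 (Q = 238/109 + 30/((4*12²)) = 238*(1/109) + 30/((4*144)) = 238/109 + 30/576 = 238/109 + 30*(1/576) = 238/109 + 5/96 = 23393/10464 ≈ 2.2356)
(170 - 1*127) + Q = (170 - 1*127) + 23393/10464 = (170 - 127) + 23393/10464 = 43 + 23393/10464 = 473345/10464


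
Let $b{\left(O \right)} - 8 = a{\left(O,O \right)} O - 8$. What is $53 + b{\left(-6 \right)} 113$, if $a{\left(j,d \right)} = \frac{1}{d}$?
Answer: $166$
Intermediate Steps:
$b{\left(O \right)} = 1$ ($b{\left(O \right)} = 8 + \left(\frac{O}{O} - 8\right) = 8 + \left(1 - 8\right) = 8 - 7 = 1$)
$53 + b{\left(-6 \right)} 113 = 53 + 1 \cdot 113 = 53 + 113 = 166$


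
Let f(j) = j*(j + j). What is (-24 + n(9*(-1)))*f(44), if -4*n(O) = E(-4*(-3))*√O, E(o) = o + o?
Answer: -92928 - 69696*I ≈ -92928.0 - 69696.0*I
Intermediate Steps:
E(o) = 2*o
f(j) = 2*j² (f(j) = j*(2*j) = 2*j²)
n(O) = -6*√O (n(O) = -2*(-4*(-3))*√O/4 = -2*12*√O/4 = -6*√O)
(-24 + n(9*(-1)))*f(44) = (-24 - 6*3*I)*(2*44²) = (-24 - 18*I)*(2*1936) = (-24 - 18*I)*3872 = -92928 - 69696*I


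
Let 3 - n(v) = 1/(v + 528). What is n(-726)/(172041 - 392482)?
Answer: -595/43647318 ≈ -1.3632e-5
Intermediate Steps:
n(v) = 3 - 1/(528 + v) (n(v) = 3 - 1/(v + 528) = 3 - 1/(528 + v))
n(-726)/(172041 - 392482) = ((1583 + 3*(-726))/(528 - 726))/(172041 - 392482) = ((1583 - 2178)/(-198))/(-220441) = -1/198*(-595)*(-1/220441) = (595/198)*(-1/220441) = -595/43647318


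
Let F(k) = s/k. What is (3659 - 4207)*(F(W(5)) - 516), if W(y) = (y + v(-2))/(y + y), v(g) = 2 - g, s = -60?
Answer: 957904/3 ≈ 3.1930e+5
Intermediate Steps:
W(y) = (4 + y)/(2*y) (W(y) = (y + (2 - 1*(-2)))/(y + y) = (y + (2 + 2))/((2*y)) = (y + 4)*(1/(2*y)) = (4 + y)*(1/(2*y)) = (4 + y)/(2*y))
F(k) = -60/k
(3659 - 4207)*(F(W(5)) - 516) = (3659 - 4207)*(-60*10/(4 + 5) - 516) = -548*(-60/((½)*(⅕)*9) - 516) = -548*(-60/9/10 - 516) = -548*(-60*10/9 - 516) = -548*(-200/3 - 516) = -548*(-1748/3) = 957904/3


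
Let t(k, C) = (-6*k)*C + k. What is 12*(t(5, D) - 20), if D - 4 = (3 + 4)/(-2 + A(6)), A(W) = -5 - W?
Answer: -18540/13 ≈ -1426.2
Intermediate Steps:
D = 45/13 (D = 4 + (3 + 4)/(-2 + (-5 - 1*6)) = 4 + 7/(-2 + (-5 - 6)) = 4 + 7/(-2 - 11) = 4 + 7/(-13) = 4 + 7*(-1/13) = 4 - 7/13 = 45/13 ≈ 3.4615)
t(k, C) = k - 6*C*k (t(k, C) = -6*C*k + k = k - 6*C*k)
12*(t(5, D) - 20) = 12*(5*(1 - 6*45/13) - 20) = 12*(5*(1 - 270/13) - 20) = 12*(5*(-257/13) - 20) = 12*(-1285/13 - 20) = 12*(-1545/13) = -18540/13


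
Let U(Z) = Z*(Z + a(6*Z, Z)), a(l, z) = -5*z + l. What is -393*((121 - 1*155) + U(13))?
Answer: -119472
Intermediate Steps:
a(l, z) = l - 5*z
U(Z) = 2*Z² (U(Z) = Z*(Z + (6*Z - 5*Z)) = Z*(Z + Z) = Z*(2*Z) = 2*Z²)
-393*((121 - 1*155) + U(13)) = -393*((121 - 1*155) + 2*13²) = -393*((121 - 155) + 2*169) = -393*(-34 + 338) = -393*304 = -119472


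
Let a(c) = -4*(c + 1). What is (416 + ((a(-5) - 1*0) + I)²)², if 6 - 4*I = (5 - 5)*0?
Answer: 8346321/16 ≈ 5.2165e+5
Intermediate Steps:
a(c) = -4 - 4*c (a(c) = -4*(1 + c) = -4 - 4*c)
I = 3/2 (I = 3/2 - (5 - 5)*0/4 = 3/2 - 0*0 = 3/2 - ¼*0 = 3/2 + 0 = 3/2 ≈ 1.5000)
(416 + ((a(-5) - 1*0) + I)²)² = (416 + (((-4 - 4*(-5)) - 1*0) + 3/2)²)² = (416 + (((-4 + 20) + 0) + 3/2)²)² = (416 + ((16 + 0) + 3/2)²)² = (416 + (16 + 3/2)²)² = (416 + (35/2)²)² = (416 + 1225/4)² = (2889/4)² = 8346321/16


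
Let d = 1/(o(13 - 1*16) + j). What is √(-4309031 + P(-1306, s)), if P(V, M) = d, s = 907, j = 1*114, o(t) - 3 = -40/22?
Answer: I*√6917240051022/1267 ≈ 2075.8*I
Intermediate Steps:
o(t) = 13/11 (o(t) = 3 - 40/22 = 3 - 40*1/22 = 3 - 20/11 = 13/11)
j = 114
d = 11/1267 (d = 1/(13/11 + 114) = 1/(1267/11) = 11/1267 ≈ 0.0086819)
P(V, M) = 11/1267
√(-4309031 + P(-1306, s)) = √(-4309031 + 11/1267) = √(-5459542266/1267) = I*√6917240051022/1267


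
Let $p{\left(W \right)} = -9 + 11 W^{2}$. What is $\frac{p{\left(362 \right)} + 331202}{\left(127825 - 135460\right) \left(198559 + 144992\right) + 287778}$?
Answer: $- \frac{1772677}{2622724107} \approx -0.00067589$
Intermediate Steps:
$\frac{p{\left(362 \right)} + 331202}{\left(127825 - 135460\right) \left(198559 + 144992\right) + 287778} = \frac{\left(-9 + 11 \cdot 362^{2}\right) + 331202}{\left(127825 - 135460\right) \left(198559 + 144992\right) + 287778} = \frac{\left(-9 + 11 \cdot 131044\right) + 331202}{\left(-7635\right) 343551 + 287778} = \frac{\left(-9 + 1441484\right) + 331202}{-2623011885 + 287778} = \frac{1441475 + 331202}{-2622724107} = 1772677 \left(- \frac{1}{2622724107}\right) = - \frac{1772677}{2622724107}$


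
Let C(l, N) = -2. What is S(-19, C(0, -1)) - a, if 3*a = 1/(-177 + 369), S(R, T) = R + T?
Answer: -12097/576 ≈ -21.002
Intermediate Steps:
a = 1/576 (a = 1/(3*(-177 + 369)) = (⅓)/192 = (⅓)*(1/192) = 1/576 ≈ 0.0017361)
S(-19, C(0, -1)) - a = (-19 - 2) - 1*1/576 = -21 - 1/576 = -12097/576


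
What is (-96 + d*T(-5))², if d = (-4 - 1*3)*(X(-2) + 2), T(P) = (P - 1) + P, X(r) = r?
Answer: 9216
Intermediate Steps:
T(P) = -1 + 2*P (T(P) = (-1 + P) + P = -1 + 2*P)
d = 0 (d = (-4 - 1*3)*(-2 + 2) = (-4 - 3)*0 = -7*0 = 0)
(-96 + d*T(-5))² = (-96 + 0*(-1 + 2*(-5)))² = (-96 + 0*(-1 - 10))² = (-96 + 0*(-11))² = (-96 + 0)² = (-96)² = 9216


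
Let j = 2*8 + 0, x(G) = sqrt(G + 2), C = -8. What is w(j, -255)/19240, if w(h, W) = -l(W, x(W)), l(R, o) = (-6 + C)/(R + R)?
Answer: -7/4906200 ≈ -1.4268e-6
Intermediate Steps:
x(G) = sqrt(2 + G)
l(R, o) = -7/R (l(R, o) = (-6 - 8)/(R + R) = -14*1/(2*R) = -7/R)
j = 16 (j = 16 + 0 = 16)
w(h, W) = 7/W (w(h, W) = -(-7)/W = 7/W)
w(j, -255)/19240 = (7/(-255))/19240 = (7*(-1/255))*(1/19240) = -7/255*1/19240 = -7/4906200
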